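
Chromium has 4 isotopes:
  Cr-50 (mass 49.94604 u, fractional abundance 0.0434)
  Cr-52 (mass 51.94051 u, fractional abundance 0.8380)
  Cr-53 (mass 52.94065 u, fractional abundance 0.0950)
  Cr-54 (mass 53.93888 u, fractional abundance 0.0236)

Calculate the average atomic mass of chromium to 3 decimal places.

The abundance-weighted mean is 0.0434 × 49.94604 + 0.8380 × 51.94051 + 0.0950 × 52.94065 + 0.0236 × 53.93888
= 2.167658 + 43.526147 + 5.029362 + 1.272958 = 51.996125 u

51.996 u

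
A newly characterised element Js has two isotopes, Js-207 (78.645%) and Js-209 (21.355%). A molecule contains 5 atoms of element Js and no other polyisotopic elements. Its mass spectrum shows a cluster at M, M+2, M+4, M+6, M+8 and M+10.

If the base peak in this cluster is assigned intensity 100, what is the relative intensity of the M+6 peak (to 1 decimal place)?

14.7

(0.78645 + 0.21355)^5 gives M 0.3009, M+2 0.4085, M+4 0.2218, M+6 0.0602, M+8 0.0082, M+10 0.0004; the largest is M+2.
P(M+2) = C(5,1) × 0.78645^4 × 0.21355^1 = 5 × 0.38254671 × 0.21355 = 0.408464 (base)
P(M+6) = C(5,3) × 0.78645^2 × 0.21355^3 = 10 × 0.6185036 × 0.00973865 = 0.060234
Relative intensity = 0.060234 / 0.408464 × 100 = 14.7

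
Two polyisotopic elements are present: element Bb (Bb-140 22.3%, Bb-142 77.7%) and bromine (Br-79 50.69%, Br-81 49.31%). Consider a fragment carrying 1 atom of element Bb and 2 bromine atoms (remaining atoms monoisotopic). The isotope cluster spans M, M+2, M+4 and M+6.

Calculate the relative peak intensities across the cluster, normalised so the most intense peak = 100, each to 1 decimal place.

12.9 : 70.3 : 100.0 : 42.7

Element Bb pattern (n=1): 0.2230 : 0.7770
Bromine pattern (n=2): 0.25694761 : 0.49990478 : 0.24314761
Convolve the two distributions (both contribute in 2-u steps):
  M: 0.2230×0.25694761 = 0.057299
  M+2: 0.2230×0.49990478 + 0.7770×0.25694761 = 0.311127
  M+4: 0.2230×0.24314761 + 0.7770×0.49990478 = 0.442648
  M+6: 0.7770×0.24314761 = 0.188926
Scale to base peak (0.442648) = 100: 12.9 : 70.3 : 100.0 : 42.7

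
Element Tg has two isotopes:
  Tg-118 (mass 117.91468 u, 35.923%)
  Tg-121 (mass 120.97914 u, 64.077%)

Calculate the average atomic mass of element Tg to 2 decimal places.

119.88 u

Weight each isotope mass by its fractional abundance: 0.35923 × 117.91468 + 0.64077 × 120.97914
= 42.358490 + 77.519804 = 119.878294 u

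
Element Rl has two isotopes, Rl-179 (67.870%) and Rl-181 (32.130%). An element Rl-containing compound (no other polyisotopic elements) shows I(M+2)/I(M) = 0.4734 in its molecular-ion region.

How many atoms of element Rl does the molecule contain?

1

For n independent Rl atoms, I(M+2)/I(M) = n · (abundance Rl-181) / (abundance Rl-179) = n · 0.32130/0.67870.
n = 0.4734 × 0.67870/0.32130 = 1.00 ≈ 1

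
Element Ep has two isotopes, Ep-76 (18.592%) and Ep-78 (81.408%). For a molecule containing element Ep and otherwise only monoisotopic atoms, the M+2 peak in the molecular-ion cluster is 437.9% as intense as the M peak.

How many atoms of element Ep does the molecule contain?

With n Ep atoms, P(M+2)/P(M) = C(n,1)·p^(n−1)q / p^n = n·q/p = n · 0.81408/0.18592.
n = 4.379 × 0.18592/0.81408 = 1.00 ≈ 1

1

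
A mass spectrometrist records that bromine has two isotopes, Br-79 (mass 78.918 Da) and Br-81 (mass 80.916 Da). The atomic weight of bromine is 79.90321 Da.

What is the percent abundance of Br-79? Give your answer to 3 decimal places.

Let x be the fractional abundance of Br-79; then Br-81 has abundance 1 − x.
78.918·x + 80.916·(1 − x) = 79.90321
(78.918 − 80.916)·x = 79.90321 − 80.916
x = -1.01279 / -1.998 = 0.50690 → 50.690% Br-79, 49.310% Br-81.

50.690%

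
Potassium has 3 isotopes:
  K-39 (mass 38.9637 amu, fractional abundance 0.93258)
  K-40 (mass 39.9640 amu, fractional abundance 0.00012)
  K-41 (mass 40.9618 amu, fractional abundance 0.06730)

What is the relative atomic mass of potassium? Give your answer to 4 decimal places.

Weight each isotope mass by its fractional abundance: 0.93258 × 38.9637 + 0.00012 × 39.9640 + 0.06730 × 40.9618
= 36.33677 + 0.00480 + 2.75673 = 39.09830 amu

39.0983 amu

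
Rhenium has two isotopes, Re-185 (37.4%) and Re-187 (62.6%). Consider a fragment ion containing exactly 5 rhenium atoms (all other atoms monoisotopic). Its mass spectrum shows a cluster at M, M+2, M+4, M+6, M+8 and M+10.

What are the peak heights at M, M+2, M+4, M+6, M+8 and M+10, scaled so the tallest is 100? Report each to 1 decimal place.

The 5 Re atoms are independent, so intensities follow the terms of (0.374 + 0.626)^5.
P(M) = 0.374^5 = 0.007317
P(M+2) = 5 × 0.374^4 × 0.626^1 = 0.061239
P(M+4) = 10 × 0.374^3 × 0.626^2 = 0.205005
P(M+6) = 10 × 0.374^2 × 0.626^3 = 0.343136
P(M+8) = 5 × 0.374^1 × 0.626^4 = 0.287170
P(M+10) = 0.626^5 = 0.096133
The M+6 peak is largest (0.343136); scaling to 100 gives 2.1 : 17.8 : 59.7 : 100.0 : 83.7 : 28.0.

2.1 : 17.8 : 59.7 : 100.0 : 83.7 : 28.0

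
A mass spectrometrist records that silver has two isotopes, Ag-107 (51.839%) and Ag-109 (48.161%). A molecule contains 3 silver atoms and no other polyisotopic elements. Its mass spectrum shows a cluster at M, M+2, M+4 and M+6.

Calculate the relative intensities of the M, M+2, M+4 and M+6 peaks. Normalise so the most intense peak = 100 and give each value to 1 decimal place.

35.9 : 100.0 : 92.9 : 28.8

Each Ag atom is independently Ag-107 (p = 0.51839) or Ag-109 (q = 0.48161); the cluster is the binomial expansion (p + q)^3.
P(M) = 0.51839^3 = 0.139306
P(M+2) = 3 × 0.51839^2 × 0.48161^1 = 0.388267
P(M+4) = 3 × 0.51839^1 × 0.48161^2 = 0.360719
P(M+6) = 0.48161^3 = 0.111709
The M+2 peak is largest (0.388267); scaling to 100 gives 35.9 : 100.0 : 92.9 : 28.8.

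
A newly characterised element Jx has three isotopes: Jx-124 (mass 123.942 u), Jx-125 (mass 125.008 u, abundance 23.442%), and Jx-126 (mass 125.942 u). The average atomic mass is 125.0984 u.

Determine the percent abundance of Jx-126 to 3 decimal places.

45.325%

The remaining 76.558% is split between Jx-124 (fraction x) and Jx-126 (fraction 0.76558 − x).
Substituting: 123.942x + 125.942(0.76558 − x) = 95.79402464
(123.942 − 125.942)x = -0.62465172  ⇒  x = 0.31233, y = 0.45325
Jx-124: 31.233%, Jx-126: 45.325%.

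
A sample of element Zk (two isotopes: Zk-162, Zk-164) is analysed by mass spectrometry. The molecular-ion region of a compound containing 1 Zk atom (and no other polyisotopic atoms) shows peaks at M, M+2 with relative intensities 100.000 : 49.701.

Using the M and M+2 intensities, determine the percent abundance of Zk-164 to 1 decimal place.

33.2%

Write p for the Zk-162 fraction. I(M+2)/I(M) = [C(1,1)·p^0·(1−p)] / p^1 = 1·(1−p)/p = 49.701/100.000 = 0.4970
(1−p)/p = 0.4970/1 = 0.4970  ⇒  p = 1/(1 + 0.4970) = 0.6680
Zk-162: 66.8%, Zk-164: 33.2%.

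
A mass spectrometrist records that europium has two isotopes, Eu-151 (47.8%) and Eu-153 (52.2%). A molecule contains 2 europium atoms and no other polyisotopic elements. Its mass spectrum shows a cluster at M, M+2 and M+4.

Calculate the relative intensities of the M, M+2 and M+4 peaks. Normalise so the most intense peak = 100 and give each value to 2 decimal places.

Each Eu atom is independently Eu-151 (p = 0.478) or Eu-153 (q = 0.522); the cluster is the binomial expansion (p + q)^2.
P(M) = 0.478^2 = 0.228484
P(M+2) = 2 × 0.478^1 × 0.522^1 = 0.499032
P(M+4) = 0.522^2 = 0.272484
The M+2 peak is largest (0.499032); scaling to 100 gives 45.79 : 100.00 : 54.60.

45.79 : 100.00 : 54.60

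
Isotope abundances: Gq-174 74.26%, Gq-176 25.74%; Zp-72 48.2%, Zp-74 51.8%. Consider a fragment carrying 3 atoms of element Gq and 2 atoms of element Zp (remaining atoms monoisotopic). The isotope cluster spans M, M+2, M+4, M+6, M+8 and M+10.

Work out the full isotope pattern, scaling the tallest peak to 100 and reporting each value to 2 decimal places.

Element Gq pattern (n=3): 0.4095103 : 0.42583337 : 0.14760235 : 0.01705398
Element Zp pattern (n=2): 0.232324 : 0.499352 : 0.268324
Convolve the two distributions (both contribute in 2-u steps):
  M: 0.4095103×0.232324 = 0.095139
  M+2: 0.4095103×0.499352 + 0.42583337×0.232324 = 0.303421
  M+4: 0.4095103×0.268324 + 0.42583337×0.499352 + 0.14760235×0.232324 = 0.356814
  M+6: 0.42583337×0.268324 + 0.14760235×0.499352 + 0.01705398×0.232324 = 0.191929
  M+8: 0.14760235×0.268324 + 0.01705398×0.499352 = 0.048121
  M+10: 0.01705398×0.268324 = 0.004576
Scale to base peak (0.356814) = 100: 26.66 : 85.04 : 100.00 : 53.79 : 13.49 : 1.28

26.66 : 85.04 : 100.00 : 53.79 : 13.49 : 1.28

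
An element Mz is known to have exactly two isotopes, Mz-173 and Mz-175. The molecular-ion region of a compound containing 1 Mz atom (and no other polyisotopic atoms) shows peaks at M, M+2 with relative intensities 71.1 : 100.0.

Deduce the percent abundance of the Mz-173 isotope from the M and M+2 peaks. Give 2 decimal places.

41.55%

If p is the fraction of Mz that is Mz-173, then I(M+2)/I(M) = [C(1,1)·p^0·(1−p)] / p^1 = 1·(1−p)/p = 100.0/71.1 = 1.4065
(1−p)/p = 1.4065/1 = 1.4065  ⇒  p = 1/(1 + 1.4065) = 0.4155
Mz-173: 41.55%, Mz-175: 58.45%.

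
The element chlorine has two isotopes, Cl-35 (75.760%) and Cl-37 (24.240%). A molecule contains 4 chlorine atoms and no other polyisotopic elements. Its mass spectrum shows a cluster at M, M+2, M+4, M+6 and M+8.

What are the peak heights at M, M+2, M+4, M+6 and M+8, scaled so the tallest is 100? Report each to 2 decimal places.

78.14 : 100.00 : 47.99 : 10.24 : 0.82

Each Cl atom is independently Cl-35 (p = 0.75760) or Cl-37 (q = 0.24240); the cluster is the binomial expansion (p + q)^4.
P(M) = 0.75760^4 = 0.329428
P(M+2) = 4 × 0.75760^3 × 0.24240^1 = 0.421612
P(M+4) = 6 × 0.75760^2 × 0.24240^2 = 0.202347
P(M+6) = 4 × 0.75760^1 × 0.24240^3 = 0.043162
P(M+8) = 0.24240^4 = 0.003452
The M+2 peak is largest (0.421612); scaling to 100 gives 78.14 : 100.00 : 47.99 : 10.24 : 0.82.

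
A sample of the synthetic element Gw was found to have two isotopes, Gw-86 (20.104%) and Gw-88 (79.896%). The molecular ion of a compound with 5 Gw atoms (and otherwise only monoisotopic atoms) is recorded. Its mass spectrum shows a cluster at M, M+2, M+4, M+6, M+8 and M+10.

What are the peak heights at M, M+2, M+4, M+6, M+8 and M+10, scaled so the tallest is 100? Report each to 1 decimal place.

Expanding (0.20104 + 0.79896)^5:
P(M) = 0.20104^5 = 0.000328
P(M+2) = 5 × 0.20104^4 × 0.79896^1 = 0.006526
P(M+4) = 10 × 0.20104^3 × 0.79896^2 = 0.051868
P(M+6) = 10 × 0.20104^2 × 0.79896^3 = 0.206129
P(M+8) = 5 × 0.20104^1 × 0.79896^4 = 0.409593
P(M+10) = 0.79896^5 = 0.325556
The M+8 peak is largest (0.409593); scaling to 100 gives 0.1 : 1.6 : 12.7 : 50.3 : 100.0 : 79.5.

0.1 : 1.6 : 12.7 : 50.3 : 100.0 : 79.5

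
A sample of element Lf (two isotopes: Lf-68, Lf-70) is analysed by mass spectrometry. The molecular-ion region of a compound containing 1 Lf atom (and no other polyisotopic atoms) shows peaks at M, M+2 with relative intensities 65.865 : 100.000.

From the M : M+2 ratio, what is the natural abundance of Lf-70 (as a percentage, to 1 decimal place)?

60.3%

Write p for the Lf-68 fraction. I(M+2)/I(M) = [C(1,1)·p^0·(1−p)] / p^1 = 1·(1−p)/p = 100.000/65.865 = 1.5183
(1−p)/p = 1.5183/1 = 1.5183  ⇒  p = 1/(1 + 1.5183) = 0.3971
Lf-68: 39.7%, Lf-70: 60.3%.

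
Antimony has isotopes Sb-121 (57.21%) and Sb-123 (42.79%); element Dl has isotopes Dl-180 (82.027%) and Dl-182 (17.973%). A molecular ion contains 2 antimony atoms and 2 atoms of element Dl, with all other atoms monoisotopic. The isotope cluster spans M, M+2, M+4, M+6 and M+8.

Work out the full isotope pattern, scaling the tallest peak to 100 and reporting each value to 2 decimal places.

Antimony pattern (n=2): 0.32729841 : 0.48960318 : 0.18309841
Element Dl pattern (n=2): 0.67284287 : 0.29485425 : 0.03230287
Convolve the two distributions (both contribute in 2-u steps):
  M: 0.32729841×0.67284287 = 0.220220
  M+2: 0.32729841×0.29485425 + 0.48960318×0.67284287 = 0.425931
  M+4: 0.32729841×0.03230287 + 0.48960318×0.29485425 + 0.18309841×0.67284287 = 0.278131
  M+6: 0.48960318×0.03230287 + 0.18309841×0.29485425 = 0.069803
  M+8: 0.18309841×0.03230287 = 0.005915
Scale to base peak (0.425931) = 100: 51.70 : 100.00 : 65.30 : 16.39 : 1.39

51.70 : 100.00 : 65.30 : 16.39 : 1.39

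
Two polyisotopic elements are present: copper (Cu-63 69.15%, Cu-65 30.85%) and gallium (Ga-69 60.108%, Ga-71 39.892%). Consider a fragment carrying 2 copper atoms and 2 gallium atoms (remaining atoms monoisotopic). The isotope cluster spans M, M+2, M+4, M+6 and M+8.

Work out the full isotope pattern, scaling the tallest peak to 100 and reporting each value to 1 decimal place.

Copper pattern (n=2): 0.47817225 : 0.4266555 : 0.09517225
Gallium pattern (n=2): 0.36129717 : 0.47956567 : 0.15913717
Convolve the two distributions (both contribute in 2-u steps):
  M: 0.47817225×0.36129717 = 0.172762
  M+2: 0.47817225×0.47956567 + 0.4266555×0.36129717 = 0.383464
  M+4: 0.47817225×0.15913717 + 0.4266555×0.47956567 + 0.09517225×0.36129717 = 0.315090
  M+6: 0.4266555×0.15913717 + 0.09517225×0.47956567 = 0.113538
  M+8: 0.09517225×0.15913717 = 0.015145
Scale to base peak (0.383464) = 100: 45.1 : 100.0 : 82.2 : 29.6 : 3.9

45.1 : 100.0 : 82.2 : 29.6 : 3.9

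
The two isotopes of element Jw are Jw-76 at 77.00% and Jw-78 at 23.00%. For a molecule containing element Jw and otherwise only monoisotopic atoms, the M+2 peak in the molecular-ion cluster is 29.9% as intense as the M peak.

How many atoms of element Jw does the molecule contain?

For n independent Jw atoms, I(M+2)/I(M) = n · (abundance Jw-78) / (abundance Jw-76) = n · 0.2300/0.7700.
n = 0.299 × 0.7700/0.2300 = 1.00 ≈ 1

1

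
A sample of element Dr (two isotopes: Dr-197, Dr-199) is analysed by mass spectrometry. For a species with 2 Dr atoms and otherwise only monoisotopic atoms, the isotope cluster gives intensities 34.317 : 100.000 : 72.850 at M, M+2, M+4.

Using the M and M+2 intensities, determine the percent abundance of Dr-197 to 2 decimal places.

Let p = fractional abundance of Dr-197. I(M+2)/I(M) = [C(2,1)·p^1·(1−p)] / p^2 = 2·(1−p)/p = 100.000/34.317 = 2.9140
(1−p)/p = 2.9140/2 = 1.4570  ⇒  p = 1/(1 + 1.4570) = 0.4070
Dr-197: 40.70%, Dr-199: 59.30%.

40.70%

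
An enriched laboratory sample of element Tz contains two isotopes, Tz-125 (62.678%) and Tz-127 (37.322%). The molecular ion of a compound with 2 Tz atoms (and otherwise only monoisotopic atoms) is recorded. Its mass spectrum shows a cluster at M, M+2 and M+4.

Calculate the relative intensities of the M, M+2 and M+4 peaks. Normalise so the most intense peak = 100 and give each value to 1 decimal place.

Expanding (0.62678 + 0.37322)^2:
P(M) = 0.62678^2 = 0.392853
P(M+2) = 2 × 0.62678^1 × 0.37322^1 = 0.467854
P(M+4) = 0.37322^2 = 0.139293
The M+2 peak is largest (0.467854); scaling to 100 gives 84.0 : 100.0 : 29.8.

84.0 : 100.0 : 29.8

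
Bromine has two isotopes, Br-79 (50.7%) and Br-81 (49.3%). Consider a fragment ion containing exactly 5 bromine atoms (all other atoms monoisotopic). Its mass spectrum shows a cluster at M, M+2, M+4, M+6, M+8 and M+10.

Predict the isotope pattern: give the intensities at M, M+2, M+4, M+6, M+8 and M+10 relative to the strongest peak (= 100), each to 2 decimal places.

10.58 : 51.42 : 100.00 : 97.24 : 47.28 : 9.19

Each Br atom is independently Br-79 (p = 0.507) or Br-81 (q = 0.493); the cluster is the binomial expansion (p + q)^5.
P(M) = 0.507^5 = 0.033500
P(M+2) = 5 × 0.507^4 × 0.493^1 = 0.162873
P(M+4) = 10 × 0.507^3 × 0.493^2 = 0.316751
P(M+6) = 10 × 0.507^2 × 0.493^3 = 0.308004
P(M+8) = 5 × 0.507^1 × 0.493^4 = 0.149750
P(M+10) = 0.493^5 = 0.029123
The M+4 peak is largest (0.316751); scaling to 100 gives 10.58 : 51.42 : 100.00 : 97.24 : 47.28 : 9.19.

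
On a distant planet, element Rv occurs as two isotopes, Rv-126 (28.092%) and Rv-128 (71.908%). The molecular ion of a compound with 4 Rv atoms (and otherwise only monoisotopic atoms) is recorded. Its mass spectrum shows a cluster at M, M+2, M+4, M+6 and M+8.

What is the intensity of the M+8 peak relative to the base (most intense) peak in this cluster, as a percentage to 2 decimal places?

63.99%

(0.28092 + 0.71908)^4 gives M 0.0062, M+2 0.0638, M+4 0.2448, M+6 0.4178, M+8 0.2674; the largest is M+6.
P(M+6) = C(4,3) × 0.28092^1 × 0.71908^3 = 4 × 0.28092 × 0.37181904 = 0.417806 (base)
P(M+8) = C(4,4) × 0.28092^0 × 0.71908^4 = 1 × 1.0000 × 0.26736764 = 0.267368
Relative intensity = 0.267368 / 0.417806 × 100 = 63.99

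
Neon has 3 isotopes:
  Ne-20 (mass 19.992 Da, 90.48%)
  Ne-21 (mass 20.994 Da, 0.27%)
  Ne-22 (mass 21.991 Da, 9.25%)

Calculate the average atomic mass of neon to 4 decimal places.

Average mass = Σ (abundance × isotope mass) = 0.9048 × 19.992 + 0.0027 × 20.994 + 0.0925 × 21.991
= 18.08876 + 0.05668 + 2.03417 = 20.17961 Da

20.1796 Da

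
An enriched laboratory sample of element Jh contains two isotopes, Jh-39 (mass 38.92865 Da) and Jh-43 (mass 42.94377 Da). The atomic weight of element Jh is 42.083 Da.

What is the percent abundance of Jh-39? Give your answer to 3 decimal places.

Writing the weighted mean with unknown fraction x of Jh-39:
38.92865·x + 42.94377·(1 − x) = 42.083
(38.92865 − 42.94377)·x = 42.083 − 42.94377
x = -0.86077 / -4.01512 = 0.21438 → 21.438% Jh-39, 78.562% Jh-43.

21.438%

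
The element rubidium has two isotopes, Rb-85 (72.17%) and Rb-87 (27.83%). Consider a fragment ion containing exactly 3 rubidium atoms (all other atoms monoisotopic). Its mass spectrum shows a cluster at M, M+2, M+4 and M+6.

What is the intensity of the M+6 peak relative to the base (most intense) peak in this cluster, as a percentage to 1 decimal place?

5.0%

Binomial terms of (0.7217 + 0.2783)^3: M 0.3759, M+2 0.4349, M+4 0.1677, M+6 0.0216 → M+2 is the base peak.
P(M+2) = C(3,1) × 0.7217^2 × 0.2783^1 = 3 × 0.52085089 × 0.2783 = 0.434858 (base)
P(M+6) = C(3,3) × 0.7217^0 × 0.2783^3 = 1 × 1.0000 × 0.02155458 = 0.021555
Relative intensity = 0.021555 / 0.434858 × 100 = 5.0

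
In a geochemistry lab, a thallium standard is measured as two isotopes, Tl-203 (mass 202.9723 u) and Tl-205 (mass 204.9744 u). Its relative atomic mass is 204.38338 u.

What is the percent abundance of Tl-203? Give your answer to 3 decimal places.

29.520%

Writing the weighted mean with unknown fraction x of Tl-203:
202.9723·x + 204.9744·(1 − x) = 204.38338
(202.9723 − 204.9744)·x = 204.38338 − 204.9744
x = -0.59102 / -2.0021 = 0.29520 → 29.520% Tl-203, 70.480% Tl-205.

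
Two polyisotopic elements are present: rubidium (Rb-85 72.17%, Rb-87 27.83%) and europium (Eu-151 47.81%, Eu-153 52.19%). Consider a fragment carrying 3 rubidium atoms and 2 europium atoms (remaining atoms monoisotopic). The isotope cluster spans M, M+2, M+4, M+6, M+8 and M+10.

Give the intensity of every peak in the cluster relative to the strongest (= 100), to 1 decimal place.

24.0 : 80.2 : 100.0 : 57.9 : 15.8 : 1.6

Rubidium pattern (n=3): 0.37589809 : 0.43485841 : 0.16768892 : 0.02155458
Europium pattern (n=2): 0.22857961 : 0.49904078 : 0.27237961
Convolve the two distributions (both contribute in 2-u steps):
  M: 0.37589809×0.22857961 = 0.085923
  M+2: 0.37589809×0.49904078 + 0.43485841×0.22857961 = 0.286988
  M+4: 0.37589809×0.27237961 + 0.43485841×0.49904078 + 0.16768892×0.22857961 = 0.357729
  M+6: 0.43485841×0.27237961 + 0.16768892×0.49904078 + 0.02155458×0.22857961 = 0.207057
  M+8: 0.16768892×0.27237961 + 0.02155458×0.49904078 = 0.056432
  M+10: 0.02155458×0.27237961 = 0.005871
Scale to base peak (0.357729) = 100: 24.0 : 80.2 : 100.0 : 57.9 : 15.8 : 1.6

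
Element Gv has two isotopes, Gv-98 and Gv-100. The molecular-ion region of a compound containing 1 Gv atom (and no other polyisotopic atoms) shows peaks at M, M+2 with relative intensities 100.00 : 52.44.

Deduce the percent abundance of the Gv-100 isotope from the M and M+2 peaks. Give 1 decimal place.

Write p for the Gv-98 fraction. I(M+2)/I(M) = [C(1,1)·p^0·(1−p)] / p^1 = 1·(1−p)/p = 52.44/100.00 = 0.5244
(1−p)/p = 0.5244/1 = 0.5244  ⇒  p = 1/(1 + 0.5244) = 0.6560
Gv-98: 65.6%, Gv-100: 34.4%.

34.4%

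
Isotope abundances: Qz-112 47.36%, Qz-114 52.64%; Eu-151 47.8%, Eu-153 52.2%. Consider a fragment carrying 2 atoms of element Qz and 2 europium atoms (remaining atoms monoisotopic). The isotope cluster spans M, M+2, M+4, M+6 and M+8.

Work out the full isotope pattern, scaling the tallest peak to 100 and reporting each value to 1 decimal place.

13.7 : 60.5 : 100.0 : 73.4 : 20.2

Element Qz pattern (n=2): 0.22429696 : 0.49860608 : 0.27709696
Europium pattern (n=2): 0.228484 : 0.499032 : 0.272484
Convolve the two distributions (both contribute in 2-u steps):
  M: 0.22429696×0.228484 = 0.051248
  M+2: 0.22429696×0.499032 + 0.49860608×0.228484 = 0.225855
  M+4: 0.22429696×0.272484 + 0.49860608×0.499032 + 0.27709696×0.228484 = 0.373250
  M+6: 0.49860608×0.272484 + 0.27709696×0.499032 = 0.274142
  M+8: 0.27709696×0.272484 = 0.075504
Scale to base peak (0.373250) = 100: 13.7 : 60.5 : 100.0 : 73.4 : 20.2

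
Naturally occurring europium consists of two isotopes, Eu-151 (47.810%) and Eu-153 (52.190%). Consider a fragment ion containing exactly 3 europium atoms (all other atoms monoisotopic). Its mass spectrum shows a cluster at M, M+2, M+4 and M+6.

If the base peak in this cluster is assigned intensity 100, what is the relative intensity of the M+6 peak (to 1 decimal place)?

(0.47810 + 0.52190)^3 gives M 0.1093, M+2 0.3579, M+4 0.3907, M+6 0.1422; the largest is M+4.
P(M+4) = C(3,2) × 0.47810^1 × 0.52190^2 = 3 × 0.4781 × 0.27237961 = 0.390674 (base)
P(M+6) = C(3,3) × 0.47810^0 × 0.52190^3 = 1 × 1.0000 × 0.14215492 = 0.142155
Relative intensity = 0.142155 / 0.390674 × 100 = 36.4

36.4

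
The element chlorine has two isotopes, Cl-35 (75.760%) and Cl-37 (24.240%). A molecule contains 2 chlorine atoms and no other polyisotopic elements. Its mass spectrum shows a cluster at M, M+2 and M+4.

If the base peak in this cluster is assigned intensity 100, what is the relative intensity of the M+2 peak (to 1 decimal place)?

Binomial terms of (0.75760 + 0.24240)^2: M 0.5740, M+2 0.3673, M+4 0.0588 → M is the base peak.
P(M) = C(2,0) × 0.75760^2 × 0.24240^0 = 1 × 0.57395776 × 1.0000 = 0.573958 (base)
P(M+2) = C(2,1) × 0.75760^1 × 0.24240^1 = 2 × 0.7576 × 0.2424 = 0.367284
Relative intensity = 0.367284 / 0.573958 × 100 = 64.0

64.0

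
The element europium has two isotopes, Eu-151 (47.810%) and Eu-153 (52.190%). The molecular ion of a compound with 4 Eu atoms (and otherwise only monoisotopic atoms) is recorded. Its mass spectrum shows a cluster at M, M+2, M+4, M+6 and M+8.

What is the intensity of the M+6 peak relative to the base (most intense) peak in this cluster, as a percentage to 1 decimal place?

72.8%

Term probabilities: M 0.0522, M+2 0.2281, M+4 0.3736, M+6 0.2719, M+8 0.0742. Base peak = M+4.
P(M+4) = C(4,2) × 0.47810^2 × 0.52190^2 = 6 × 0.22857961 × 0.27237961 = 0.373563 (base)
P(M+6) = C(4,3) × 0.47810^1 × 0.52190^3 = 4 × 0.4781 × 0.14215492 = 0.271857
Relative intensity = 0.271857 / 0.373563 × 100 = 72.8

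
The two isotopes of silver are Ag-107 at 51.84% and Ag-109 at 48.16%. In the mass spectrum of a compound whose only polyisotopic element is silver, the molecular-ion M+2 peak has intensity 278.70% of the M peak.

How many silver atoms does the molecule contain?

3

With n Ag atoms, P(M+2)/P(M) = C(n,1)·p^(n−1)q / p^n = n·q/p = n · 0.4816/0.5184.
n = 2.7870 × 0.5184/0.4816 = 3.00 ≈ 3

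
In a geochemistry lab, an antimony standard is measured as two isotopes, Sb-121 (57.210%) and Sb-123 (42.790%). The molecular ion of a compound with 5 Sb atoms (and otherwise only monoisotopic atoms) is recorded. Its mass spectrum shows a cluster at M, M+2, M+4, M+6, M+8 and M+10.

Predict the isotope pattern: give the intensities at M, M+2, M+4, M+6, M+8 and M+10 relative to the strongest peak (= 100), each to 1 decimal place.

Expanding (0.57210 + 0.42790)^5:
P(M) = 0.57210^5 = 0.061286
P(M+2) = 5 × 0.57210^4 × 0.42790^1 = 0.229192
P(M+4) = 10 × 0.57210^3 × 0.42790^2 = 0.342847
P(M+6) = 10 × 0.57210^2 × 0.42790^3 = 0.256431
P(M+8) = 5 × 0.57210^1 × 0.42790^4 = 0.095898
P(M+10) = 0.42790^5 = 0.014345
The M+4 peak is largest (0.342847); scaling to 100 gives 17.9 : 66.8 : 100.0 : 74.8 : 28.0 : 4.2.

17.9 : 66.8 : 100.0 : 74.8 : 28.0 : 4.2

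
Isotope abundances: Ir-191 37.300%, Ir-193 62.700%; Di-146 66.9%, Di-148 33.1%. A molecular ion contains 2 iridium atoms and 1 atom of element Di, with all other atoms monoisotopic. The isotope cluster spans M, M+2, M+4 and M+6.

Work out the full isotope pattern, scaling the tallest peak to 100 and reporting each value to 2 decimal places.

Iridium pattern (n=2): 0.139129 : 0.467742 : 0.393129
Element Di pattern (n=1): 0.6690 : 0.3310
Convolve the two distributions (both contribute in 2-u steps):
  M: 0.139129×0.6690 = 0.093077
  M+2: 0.139129×0.3310 + 0.467742×0.6690 = 0.358971
  M+4: 0.467742×0.3310 + 0.393129×0.6690 = 0.417826
  M+6: 0.393129×0.3310 = 0.130126
Scale to base peak (0.417826) = 100: 22.28 : 85.91 : 100.00 : 31.14

22.28 : 85.91 : 100.00 : 31.14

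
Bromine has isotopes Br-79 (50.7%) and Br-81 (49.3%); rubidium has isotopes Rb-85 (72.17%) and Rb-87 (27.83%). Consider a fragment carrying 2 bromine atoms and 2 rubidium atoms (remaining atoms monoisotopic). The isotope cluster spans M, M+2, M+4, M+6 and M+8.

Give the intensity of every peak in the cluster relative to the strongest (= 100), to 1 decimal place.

Bromine pattern (n=2): 0.257049 : 0.499902 : 0.243049
Rubidium pattern (n=2): 0.52085089 : 0.40169822 : 0.07745089
Convolve the two distributions (both contribute in 2-u steps):
  M: 0.257049×0.52085089 = 0.133884
  M+2: 0.257049×0.40169822 + 0.499902×0.52085089 = 0.363631
  M+4: 0.257049×0.07745089 + 0.499902×0.40169822 + 0.243049×0.52085089 = 0.347311
  M+6: 0.499902×0.07745089 + 0.243049×0.40169822 = 0.136350
  M+8: 0.243049×0.07745089 = 0.018824
Scale to base peak (0.363631) = 100: 36.8 : 100.0 : 95.5 : 37.5 : 5.2

36.8 : 100.0 : 95.5 : 37.5 : 5.2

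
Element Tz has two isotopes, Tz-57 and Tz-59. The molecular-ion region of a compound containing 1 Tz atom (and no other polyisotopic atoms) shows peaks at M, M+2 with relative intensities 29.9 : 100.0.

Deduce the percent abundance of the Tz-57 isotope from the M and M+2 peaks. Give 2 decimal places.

If p is the fraction of Tz that is Tz-57, then I(M+2)/I(M) = [C(1,1)·p^0·(1−p)] / p^1 = 1·(1−p)/p = 100.0/29.9 = 3.3445
(1−p)/p = 3.3445/1 = 3.3445  ⇒  p = 1/(1 + 3.3445) = 0.2302
Tz-57: 23.02%, Tz-59: 76.98%.

23.02%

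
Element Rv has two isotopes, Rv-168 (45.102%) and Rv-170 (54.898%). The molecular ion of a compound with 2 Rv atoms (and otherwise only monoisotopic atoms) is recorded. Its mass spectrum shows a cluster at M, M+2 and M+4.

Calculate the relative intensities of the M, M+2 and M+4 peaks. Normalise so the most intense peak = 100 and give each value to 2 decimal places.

41.08 : 100.00 : 60.86

Expanding (0.45102 + 0.54898)^2:
P(M) = 0.45102^2 = 0.203419
P(M+2) = 2 × 0.45102^1 × 0.54898^1 = 0.495202
P(M+4) = 0.54898^2 = 0.301379
The M+2 peak is largest (0.495202); scaling to 100 gives 41.08 : 100.00 : 60.86.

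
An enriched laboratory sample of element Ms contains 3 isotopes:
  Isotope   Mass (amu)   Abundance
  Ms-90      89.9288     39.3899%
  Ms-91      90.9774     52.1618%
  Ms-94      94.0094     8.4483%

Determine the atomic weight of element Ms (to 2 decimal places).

Average mass = Σ (abundance × isotope mass) = 0.393899 × 89.9288 + 0.521618 × 90.9774 + 0.084483 × 94.0094
= 35.42286 + 47.45545 + 7.94220 = 90.82051 amu

90.82 amu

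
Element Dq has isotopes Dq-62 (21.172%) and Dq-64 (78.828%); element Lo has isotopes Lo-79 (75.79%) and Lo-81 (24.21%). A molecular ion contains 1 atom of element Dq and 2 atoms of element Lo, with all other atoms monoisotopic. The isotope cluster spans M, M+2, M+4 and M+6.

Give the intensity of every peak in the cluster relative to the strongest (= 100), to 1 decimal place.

Element Dq pattern (n=1): 0.21172 : 0.78828
Element Lo pattern (n=2): 0.57441241 : 0.36697518 : 0.05861241
Convolve the two distributions (both contribute in 2-u steps):
  M: 0.21172×0.57441241 = 0.121615
  M+2: 0.21172×0.36697518 + 0.78828×0.57441241 = 0.530494
  M+4: 0.21172×0.05861241 + 0.78828×0.36697518 = 0.301689
  M+6: 0.78828×0.05861241 = 0.046203
Scale to base peak (0.530494) = 100: 22.9 : 100.0 : 56.9 : 8.7

22.9 : 100.0 : 56.9 : 8.7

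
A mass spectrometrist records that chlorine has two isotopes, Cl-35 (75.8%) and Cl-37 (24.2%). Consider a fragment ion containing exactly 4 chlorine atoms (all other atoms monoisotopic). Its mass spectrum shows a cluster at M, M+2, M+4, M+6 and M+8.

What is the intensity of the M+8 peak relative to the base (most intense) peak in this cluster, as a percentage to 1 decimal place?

Binomial terms of (0.758 + 0.242)^4: M 0.3301, M+2 0.4216, M+4 0.2019, M+6 0.0430, M+8 0.0034 → M+2 is the base peak.
P(M+2) = C(4,1) × 0.758^3 × 0.242^1 = 4 × 0.43551951 × 0.2420 = 0.421583 (base)
P(M+8) = C(4,4) × 0.758^0 × 0.242^4 = 1 × 1.0000 × 0.00342974 = 0.003430
Relative intensity = 0.003430 / 0.421583 × 100 = 0.8

0.8%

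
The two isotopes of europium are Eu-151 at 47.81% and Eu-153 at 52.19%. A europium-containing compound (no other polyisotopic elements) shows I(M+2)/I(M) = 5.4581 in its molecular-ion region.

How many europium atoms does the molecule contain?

The M+2/M ratio from n Eu atoms is n · q/p = n · 0.5219/0.4781.
n = 5.4581 × 0.4781/0.5219 = 5.00 ≈ 5

5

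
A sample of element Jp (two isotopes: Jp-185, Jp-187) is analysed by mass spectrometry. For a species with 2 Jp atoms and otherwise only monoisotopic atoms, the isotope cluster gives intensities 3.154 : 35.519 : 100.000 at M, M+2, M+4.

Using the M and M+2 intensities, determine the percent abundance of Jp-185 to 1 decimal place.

15.1%

Let p = fractional abundance of Jp-185. I(M+2)/I(M) = [C(2,1)·p^1·(1−p)] / p^2 = 2·(1−p)/p = 35.519/3.154 = 11.2616
(1−p)/p = 11.2616/2 = 5.6308  ⇒  p = 1/(1 + 5.6308) = 0.1508
Jp-185: 15.1%, Jp-187: 84.9%.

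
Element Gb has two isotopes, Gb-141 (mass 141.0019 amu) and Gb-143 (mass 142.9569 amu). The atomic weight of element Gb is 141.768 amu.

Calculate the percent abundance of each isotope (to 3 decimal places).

Gb-141: 60.813%, Gb-143: 39.187%

Writing the weighted mean with unknown fraction x of Gb-141:
141.0019·x + 142.9569·(1 − x) = 141.768
(141.0019 − 142.9569)·x = 141.768 − 142.9569
x = -1.1889 / -1.9550 = 0.60813 → 60.813% Gb-141, 39.187% Gb-143.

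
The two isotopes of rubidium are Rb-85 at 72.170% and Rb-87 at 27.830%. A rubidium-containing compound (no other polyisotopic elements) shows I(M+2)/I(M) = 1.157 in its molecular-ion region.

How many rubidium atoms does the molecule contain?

3

With n Rb atoms, P(M+2)/P(M) = C(n,1)·p^(n−1)q / p^n = n·q/p = n · 0.27830/0.72170.
n = 1.157 × 0.72170/0.27830 = 3.00 ≈ 3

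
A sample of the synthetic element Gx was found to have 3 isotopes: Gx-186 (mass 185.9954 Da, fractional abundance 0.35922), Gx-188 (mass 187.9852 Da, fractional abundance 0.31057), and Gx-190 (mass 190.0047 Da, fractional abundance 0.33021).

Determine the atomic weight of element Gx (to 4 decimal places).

187.9373 Da

Weight each isotope mass by its fractional abundance: 0.35922 × 185.9954 + 0.31057 × 187.9852 + 0.33021 × 190.0047
= 66.81327 + 58.38256 + 62.74145 = 187.93728 Da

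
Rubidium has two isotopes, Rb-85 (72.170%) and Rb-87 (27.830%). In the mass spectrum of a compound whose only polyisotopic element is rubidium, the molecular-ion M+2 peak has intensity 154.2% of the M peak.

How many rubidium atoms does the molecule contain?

With n Rb atoms, P(M+2)/P(M) = C(n,1)·p^(n−1)q / p^n = n·q/p = n · 0.27830/0.72170.
n = 1.542 × 0.72170/0.27830 = 4.00 ≈ 4

4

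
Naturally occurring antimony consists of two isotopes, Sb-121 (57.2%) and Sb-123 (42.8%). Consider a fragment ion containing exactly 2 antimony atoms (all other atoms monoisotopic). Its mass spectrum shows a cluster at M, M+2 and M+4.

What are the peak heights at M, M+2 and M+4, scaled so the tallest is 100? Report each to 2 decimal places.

66.82 : 100.00 : 37.41

Expanding (0.572 + 0.428)^2:
P(M) = 0.572^2 = 0.327184
P(M+2) = 2 × 0.572^1 × 0.428^1 = 0.489632
P(M+4) = 0.428^2 = 0.183184
The M+2 peak is largest (0.489632); scaling to 100 gives 66.82 : 100.00 : 37.41.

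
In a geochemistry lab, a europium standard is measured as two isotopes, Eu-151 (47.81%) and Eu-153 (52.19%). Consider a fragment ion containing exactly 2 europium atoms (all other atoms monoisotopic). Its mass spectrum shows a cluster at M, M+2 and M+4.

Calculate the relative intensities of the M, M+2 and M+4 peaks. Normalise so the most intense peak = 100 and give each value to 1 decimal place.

45.8 : 100.0 : 54.6

The 2 Eu atoms are independent, so intensities follow the terms of (0.4781 + 0.5219)^2.
P(M) = 0.4781^2 = 0.228580
P(M+2) = 2 × 0.4781^1 × 0.5219^1 = 0.499041
P(M+4) = 0.5219^2 = 0.272380
The M+2 peak is largest (0.499041); scaling to 100 gives 45.8 : 100.0 : 54.6.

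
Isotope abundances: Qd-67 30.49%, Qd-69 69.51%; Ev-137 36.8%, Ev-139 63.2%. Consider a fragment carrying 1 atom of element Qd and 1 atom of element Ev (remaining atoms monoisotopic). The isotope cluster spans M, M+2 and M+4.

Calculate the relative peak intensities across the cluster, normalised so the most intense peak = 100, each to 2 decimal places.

25.02 : 100.00 : 97.95

Element Qd pattern (n=1): 0.3049 : 0.6951
Element Ev pattern (n=1): 0.3680 : 0.6320
Convolve the two distributions (both contribute in 2-u steps):
  M: 0.3049×0.3680 = 0.112203
  M+2: 0.3049×0.6320 + 0.6951×0.3680 = 0.448494
  M+4: 0.6951×0.6320 = 0.439303
Scale to base peak (0.448494) = 100: 25.02 : 100.00 : 97.95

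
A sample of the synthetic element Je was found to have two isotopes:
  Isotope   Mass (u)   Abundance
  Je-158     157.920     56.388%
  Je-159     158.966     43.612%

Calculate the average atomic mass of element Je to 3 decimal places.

Ar = Σ fᵢ·mᵢ = 0.56388 × 157.920 + 0.43612 × 158.966
= 89.0479 + 69.3283 = 158.3762 u

158.376 u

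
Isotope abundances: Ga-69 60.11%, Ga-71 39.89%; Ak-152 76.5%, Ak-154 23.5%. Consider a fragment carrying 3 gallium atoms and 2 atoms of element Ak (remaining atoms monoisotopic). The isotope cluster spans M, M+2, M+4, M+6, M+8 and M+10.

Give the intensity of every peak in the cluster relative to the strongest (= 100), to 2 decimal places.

Gallium pattern (n=3): 0.21719018 : 0.43239309 : 0.28694328 : 0.06347345
Element Ak pattern (n=2): 0.585225 : 0.35955 : 0.055225
Convolve the two distributions (both contribute in 2-u steps):
  M: 0.21719018×0.585225 = 0.127105
  M+2: 0.21719018×0.35955 + 0.43239309×0.585225 = 0.331138
  M+4: 0.21719018×0.055225 + 0.43239309×0.35955 + 0.28694328×0.585225 = 0.335388
  M+6: 0.43239309×0.055225 + 0.28694328×0.35955 + 0.06347345×0.585225 = 0.164196
  M+8: 0.28694328×0.055225 + 0.06347345×0.35955 = 0.038668
  M+10: 0.06347345×0.055225 = 0.003505
Scale to base peak (0.335388) = 100: 37.90 : 98.73 : 100.00 : 48.96 : 11.53 : 1.05

37.90 : 98.73 : 100.00 : 48.96 : 11.53 : 1.05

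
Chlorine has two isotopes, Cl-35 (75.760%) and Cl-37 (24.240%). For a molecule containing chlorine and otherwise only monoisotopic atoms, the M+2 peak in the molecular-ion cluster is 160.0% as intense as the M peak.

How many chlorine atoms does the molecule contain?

5

For n independent Cl atoms, I(M+2)/I(M) = n · (abundance Cl-37) / (abundance Cl-35) = n · 0.24240/0.75760.
n = 1.600 × 0.75760/0.24240 = 5.00 ≈ 5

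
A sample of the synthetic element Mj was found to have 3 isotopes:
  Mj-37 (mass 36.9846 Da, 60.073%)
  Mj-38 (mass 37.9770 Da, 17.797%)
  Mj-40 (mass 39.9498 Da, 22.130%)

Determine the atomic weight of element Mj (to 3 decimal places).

37.817 Da

Weight each isotope mass by its fractional abundance: 0.60073 × 36.9846 + 0.17797 × 37.9770 + 0.22130 × 39.9498
= 22.21776 + 6.75877 + 8.84089 = 37.81742 Da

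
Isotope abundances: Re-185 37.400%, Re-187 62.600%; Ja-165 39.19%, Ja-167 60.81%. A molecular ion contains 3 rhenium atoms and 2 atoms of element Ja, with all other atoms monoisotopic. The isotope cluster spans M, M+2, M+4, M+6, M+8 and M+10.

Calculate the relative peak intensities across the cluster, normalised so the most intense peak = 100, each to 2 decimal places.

2.33 : 18.96 : 61.58 : 100.00 : 81.16 : 26.34

Rhenium pattern (n=3): 0.05231362 : 0.26268713 : 0.43968487 : 0.24531438
Element Ja pattern (n=2): 0.15358561 : 0.47662878 : 0.36978561
Convolve the two distributions (both contribute in 2-u steps):
  M: 0.05231362×0.15358561 = 0.008035
  M+2: 0.05231362×0.47662878 + 0.26268713×0.15358561 = 0.065279
  M+4: 0.05231362×0.36978561 + 0.26268713×0.47662878 + 0.43968487×0.15358561 = 0.212078
  M+6: 0.26268713×0.36978561 + 0.43968487×0.47662878 + 0.24531438×0.15358561 = 0.344381
  M+8: 0.43968487×0.36978561 + 0.24531438×0.47662878 = 0.279513
  M+10: 0.24531438×0.36978561 = 0.090714
Scale to base peak (0.344381) = 100: 2.33 : 18.96 : 61.58 : 100.00 : 81.16 : 26.34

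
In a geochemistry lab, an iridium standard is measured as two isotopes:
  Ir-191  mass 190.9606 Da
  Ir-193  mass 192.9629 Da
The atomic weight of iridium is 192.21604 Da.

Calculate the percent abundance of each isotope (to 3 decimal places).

Writing the weighted mean with unknown fraction x of Ir-191:
190.9606·x + 192.9629·(1 − x) = 192.21604
(190.9606 − 192.9629)·x = 192.21604 − 192.9629
x = -0.74686 / -2.0023 = 0.37300 → 37.300% Ir-191, 62.700% Ir-193.

Ir-191: 37.300%, Ir-193: 62.700%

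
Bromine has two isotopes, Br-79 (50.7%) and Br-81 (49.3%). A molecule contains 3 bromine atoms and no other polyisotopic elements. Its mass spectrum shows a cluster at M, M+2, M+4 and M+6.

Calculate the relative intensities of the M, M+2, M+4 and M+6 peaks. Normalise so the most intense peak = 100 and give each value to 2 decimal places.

The 3 Br atoms are independent, so intensities follow the terms of (0.507 + 0.493)^3.
P(M) = 0.507^3 = 0.130324
P(M+2) = 3 × 0.507^2 × 0.493^1 = 0.380175
P(M+4) = 3 × 0.507^1 × 0.493^2 = 0.369678
P(M+6) = 0.493^3 = 0.119823
The M+2 peak is largest (0.380175); scaling to 100 gives 34.28 : 100.00 : 97.24 : 31.52.

34.28 : 100.00 : 97.24 : 31.52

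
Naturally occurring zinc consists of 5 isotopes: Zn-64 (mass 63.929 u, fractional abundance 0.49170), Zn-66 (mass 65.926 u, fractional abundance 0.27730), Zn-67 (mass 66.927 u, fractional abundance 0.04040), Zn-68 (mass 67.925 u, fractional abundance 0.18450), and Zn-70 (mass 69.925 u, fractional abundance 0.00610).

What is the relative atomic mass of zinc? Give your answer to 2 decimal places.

Average mass = Σ (abundance × isotope mass) = 0.49170 × 63.929 + 0.27730 × 65.926 + 0.04040 × 66.927 + 0.18450 × 67.925 + 0.00610 × 69.925
= 31.4339 + 18.2813 + 2.7039 + 12.5322 + 0.4265 = 65.3778 u

65.38 u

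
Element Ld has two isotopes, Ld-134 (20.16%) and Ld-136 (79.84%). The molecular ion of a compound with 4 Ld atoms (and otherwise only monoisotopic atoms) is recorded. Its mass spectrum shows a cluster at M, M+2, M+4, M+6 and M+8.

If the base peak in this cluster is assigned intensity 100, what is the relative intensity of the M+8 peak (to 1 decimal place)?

(0.2016 + 0.7984)^4 gives M 0.0017, M+2 0.0262, M+4 0.1554, M+6 0.4104, M+8 0.4063; the largest is M+6.
P(M+6) = C(4,3) × 0.2016^1 × 0.7984^3 = 4 × 0.2016 × 0.50893414 = 0.410404 (base)
P(M+8) = C(4,4) × 0.2016^0 × 0.7984^4 = 1 × 1.0000 × 0.40633302 = 0.406333
Relative intensity = 0.406333 / 0.410404 × 100 = 99.0

99.0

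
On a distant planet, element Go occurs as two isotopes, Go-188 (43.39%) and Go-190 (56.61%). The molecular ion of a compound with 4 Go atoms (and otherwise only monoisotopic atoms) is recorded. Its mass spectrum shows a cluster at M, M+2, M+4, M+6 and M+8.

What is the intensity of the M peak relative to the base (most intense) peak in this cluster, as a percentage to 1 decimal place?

(0.4339 + 0.5661)^4 gives M 0.0354, M+2 0.1850, M+4 0.3620, M+6 0.3149, M+8 0.1027; the largest is M+4.
P(M+4) = C(4,2) × 0.4339^2 × 0.5661^2 = 6 × 0.18826921 × 0.32046921 = 0.362007 (base)
P(M) = C(4,0) × 0.4339^4 × 0.5661^0 = 1 × 0.0354453 × 1.0000 = 0.035445
Relative intensity = 0.035445 / 0.362007 × 100 = 9.8

9.8%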